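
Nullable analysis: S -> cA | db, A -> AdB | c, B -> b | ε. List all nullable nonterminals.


A nonterminal is nullable iff some alternative derives ε (directly, or every symbol in it is nullable)
Nullable: {B}


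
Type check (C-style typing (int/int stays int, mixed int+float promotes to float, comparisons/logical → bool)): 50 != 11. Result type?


Operand types: int != int
Rule: comparison yields bool
Result type: bool


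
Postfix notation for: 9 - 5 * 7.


* has higher precedence, evaluate 5*7 first
Postfix: 9 5 7 * -


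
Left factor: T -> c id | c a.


Common prefix: 'c'
Factored: T -> c T', T' -> id | a


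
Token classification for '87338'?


Pattern: digits only
Type: INTEGER_LITERAL


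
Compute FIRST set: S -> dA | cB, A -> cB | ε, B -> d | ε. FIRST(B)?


Per alternative of B: FIRST(d) = {d}; FIRST(ε) = {ε}
FIRST(B) = {d, ε}


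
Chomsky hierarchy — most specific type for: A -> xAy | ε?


Single nonterminal LHS, but x^n y^n is not regular
Classification: Type 2 (Context-Free)


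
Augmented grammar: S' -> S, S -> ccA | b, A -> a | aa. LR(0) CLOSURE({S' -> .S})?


Start: S' -> .S
For each item with dot before a nonterminal B, add B -> .γ for every B-production
Closure: [S' -> .S, S -> .ccA, S -> .b]


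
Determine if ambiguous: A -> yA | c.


right-linear, alternatives start with distinct terminals 'y' vs 'c': unique leftmost derivation
Unambiguous


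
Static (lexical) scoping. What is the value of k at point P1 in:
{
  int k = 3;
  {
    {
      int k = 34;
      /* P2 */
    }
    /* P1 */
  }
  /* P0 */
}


P1's block does not declare k; resolves to the enclosing declaration at depth 0
k = 3


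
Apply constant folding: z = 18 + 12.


18 + 12 = 30 at compile time
Optimized: z = 30


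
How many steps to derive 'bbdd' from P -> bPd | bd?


Derivation: P => bPd => bbdd
Steps: 2


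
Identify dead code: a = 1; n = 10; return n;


a is assigned but never read
Dead: 'a = 1'


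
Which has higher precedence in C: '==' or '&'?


'==' is equality (level 6); '&' is bitwise AND (level 5)
Higher level binds tighter
'==' has higher precedence than '&'


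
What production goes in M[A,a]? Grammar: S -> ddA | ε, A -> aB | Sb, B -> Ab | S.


For [A, a]: 'a' ∈ FIRST(aB)
Entry: A -> aB


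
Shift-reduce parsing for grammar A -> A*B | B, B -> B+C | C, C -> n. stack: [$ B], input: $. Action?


lookahead ∉ {+} so B won't extend; reduce A -> B
Action: reduce (A -> B)


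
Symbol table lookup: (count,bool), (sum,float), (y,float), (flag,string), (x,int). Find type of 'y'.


Lookup 'y' → type float


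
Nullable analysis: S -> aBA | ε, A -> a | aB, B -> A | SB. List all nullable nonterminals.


A nonterminal is nullable iff some alternative derives ε (directly, or every symbol in it is nullable)
Nullable: {S}


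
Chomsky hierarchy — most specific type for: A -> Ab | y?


Left-linear: every RHS is a terminal or one nonterminal followed by a terminal
Classification: Type 3 (Regular)


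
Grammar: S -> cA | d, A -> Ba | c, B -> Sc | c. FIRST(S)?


Per alternative of S: FIRST(cA) = {c}; FIRST(d) = {d}
FIRST(S) = {c, d}


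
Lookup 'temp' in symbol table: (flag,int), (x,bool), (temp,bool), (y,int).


Lookup 'temp' → type bool


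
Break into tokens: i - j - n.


Scan left to right, longest-match per lexeme
Tokens: ID(i), OP(-), ID(j), OP(-), ID(n)


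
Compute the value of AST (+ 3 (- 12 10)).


Evaluate inner: (- 12 10) = 2
Evaluate root: (+ 3 2) = 5
Result: 5


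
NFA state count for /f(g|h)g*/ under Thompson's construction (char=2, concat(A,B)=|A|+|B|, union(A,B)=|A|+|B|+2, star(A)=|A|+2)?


Syntax tree has 4 char leaf(s), 1 union(s), 1 star(s)
chars contribute 4×2 = 8; each union adds +2; each star adds +2
Total: 8 + 2 + 2 = 12 states


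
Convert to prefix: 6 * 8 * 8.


left-to-right (same/higher precedence on left): tree is (* (* 6 8) 8)
Prefix: * * 6 8 8


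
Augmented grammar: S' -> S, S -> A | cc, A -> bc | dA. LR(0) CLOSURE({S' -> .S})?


Start: S' -> .S
For each item with dot before a nonterminal B, add B -> .γ for every B-production
Closure: [S' -> .S, S -> .A, S -> .cc, A -> .bc, A -> .dA]


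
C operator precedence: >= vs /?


'/' is multiplicative (level 10); '>=' is relational (level 7)
Higher level binds tighter
'/' has higher precedence than '>='


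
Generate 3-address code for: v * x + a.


Break into single-operator statements:
t1 = v * x
t2 = t1 + a


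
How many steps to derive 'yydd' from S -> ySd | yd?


Derivation: S => ySd => yydd
Steps: 2


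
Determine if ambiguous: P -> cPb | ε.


balanced c^n…b^n: each string has a unique parse
Unambiguous


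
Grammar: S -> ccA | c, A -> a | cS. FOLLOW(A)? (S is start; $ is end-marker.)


$ ∈ FOLLOW(S). For each A -> αBβ: add FIRST(β)\{ε} to FOLLOW(B); if β nullable, add FOLLOW(A).
FOLLOW(A) = {$}


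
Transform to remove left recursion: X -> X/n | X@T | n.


Left-recursive alternatives: X/n, X@T; non-recursive: n
Introduce X': X -> nX', X' -> /nX' | @TX' | ε


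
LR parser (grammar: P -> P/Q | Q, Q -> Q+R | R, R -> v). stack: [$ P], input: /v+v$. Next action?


shift '/' to continue P -> P/Q
Action: shift


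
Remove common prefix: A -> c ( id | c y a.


Common prefix: 'c'
Factored: A -> c A', A' -> ( id | y a


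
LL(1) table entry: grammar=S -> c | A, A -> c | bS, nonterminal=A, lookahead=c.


For [A, c]: 'c' ∈ FIRST(c)
Entry: A -> c


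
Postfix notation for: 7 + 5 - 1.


Left to right (same or higher precedence on left)
Postfix: 7 5 + 1 -


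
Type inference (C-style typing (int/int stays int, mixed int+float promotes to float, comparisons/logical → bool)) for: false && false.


Operand types: bool && bool
Rule: logical operators take bool operands and yield bool
Result type: bool


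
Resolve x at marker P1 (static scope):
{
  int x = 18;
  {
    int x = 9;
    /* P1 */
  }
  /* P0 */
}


x declared in the same block as P1
x = 9


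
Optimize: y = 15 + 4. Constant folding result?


15 + 4 = 19 at compile time
Optimized: y = 19


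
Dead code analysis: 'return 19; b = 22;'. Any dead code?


statement follows a return and is unreachable
Dead: 'b = 22'


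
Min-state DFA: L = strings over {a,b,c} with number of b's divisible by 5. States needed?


Track (count of b) mod 5: states 0..4, accept at 0
Minimal DFA: 5 states


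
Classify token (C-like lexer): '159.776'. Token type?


Pattern: digits with a decimal point
Type: FLOAT_LITERAL


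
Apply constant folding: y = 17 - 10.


17 - 10 = 7 at compile time
Optimized: y = 7


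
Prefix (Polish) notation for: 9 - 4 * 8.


'*' binds tighter: tree is (- 9 (* 4 8))
Prefix: - 9 * 4 8


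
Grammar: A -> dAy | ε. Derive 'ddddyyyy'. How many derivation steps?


Derivation: A => dAy => ddAyy => dddAyyy => ddddAyyyy => ddddyyyy
Steps: 5


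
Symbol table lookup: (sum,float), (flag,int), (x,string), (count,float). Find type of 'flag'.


Lookup 'flag' → type int


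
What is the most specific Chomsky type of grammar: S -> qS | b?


Right-linear: every RHS is a terminal or a terminal followed by one nonterminal
Classification: Type 3 (Regular)


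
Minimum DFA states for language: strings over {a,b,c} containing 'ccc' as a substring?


KMP-style automaton: 3 progress states + 1 absorbing accept = 4
Minimal DFA: 4 states


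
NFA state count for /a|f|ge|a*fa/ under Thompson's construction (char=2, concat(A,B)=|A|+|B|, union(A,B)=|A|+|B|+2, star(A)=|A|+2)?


Syntax tree has 7 char leaf(s), 3 union(s), 1 star(s)
chars contribute 7×2 = 14; each union adds +2; each star adds +2
Total: 14 + 6 + 2 = 22 states


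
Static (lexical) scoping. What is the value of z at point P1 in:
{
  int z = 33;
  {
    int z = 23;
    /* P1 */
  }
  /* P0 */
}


z declared in the same block as P1
z = 23


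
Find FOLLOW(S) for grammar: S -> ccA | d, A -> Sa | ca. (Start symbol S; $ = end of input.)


$ ∈ FOLLOW(S). For each A -> αBβ: add FIRST(β)\{ε} to FOLLOW(B); if β nullable, add FOLLOW(A).
FOLLOW(S) = {$, a}


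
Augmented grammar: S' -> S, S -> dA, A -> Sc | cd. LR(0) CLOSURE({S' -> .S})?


Start: S' -> .S
For each item with dot before a nonterminal B, add B -> .γ for every B-production
Closure: [S' -> .S, S -> .dA]


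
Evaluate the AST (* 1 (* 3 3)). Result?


Evaluate inner: (* 3 3) = 9
Evaluate root: (* 1 9) = 9
Result: 9


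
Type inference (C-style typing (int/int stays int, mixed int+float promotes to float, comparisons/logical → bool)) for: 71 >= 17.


Operand types: int >= int
Rule: comparison yields bool
Result type: bool


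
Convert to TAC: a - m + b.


Break into single-operator statements:
t1 = a - m
t2 = t1 + b


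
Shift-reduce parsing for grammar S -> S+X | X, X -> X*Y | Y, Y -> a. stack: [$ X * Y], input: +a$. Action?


handle 'X*Y' on top
Action: reduce (X -> X*Y)


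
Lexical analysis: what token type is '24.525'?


Pattern: digits with a decimal point
Type: FLOAT_LITERAL


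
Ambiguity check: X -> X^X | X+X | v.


'v^v+v' has two parse trees (no precedence encoded between ^ and +)
Ambiguous


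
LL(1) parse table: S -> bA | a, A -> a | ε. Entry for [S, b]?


For [S, b]: 'b' ∈ FIRST(bA)
Entry: S -> bA


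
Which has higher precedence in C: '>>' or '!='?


'>>' is shift (level 8); '!=' is equality (level 6)
Higher level binds tighter
'>>' has higher precedence than '!='


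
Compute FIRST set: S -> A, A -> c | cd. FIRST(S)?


Per alternative of S: FIRST(A) = {c}
FIRST(S) = {c}


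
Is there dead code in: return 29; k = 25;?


statement follows a return and is unreachable
Dead: 'k = 25'


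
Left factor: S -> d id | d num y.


Common prefix: 'd'
Factored: S -> d S', S' -> id | num y


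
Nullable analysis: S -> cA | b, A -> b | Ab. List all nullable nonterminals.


A nonterminal is nullable iff some alternative derives ε (directly, or every symbol in it is nullable)
Nullable: {}


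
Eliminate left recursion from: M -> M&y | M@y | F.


Left-recursive alternatives: M&y, M@y; non-recursive: F
Introduce M': M -> FM', M' -> &yM' | @yM' | ε


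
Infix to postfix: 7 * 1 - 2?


Left to right (same or higher precedence on left)
Postfix: 7 1 * 2 -


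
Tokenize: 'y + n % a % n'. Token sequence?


Scan left to right, longest-match per lexeme
Tokens: ID(y), OP(+), ID(n), OP(%), ID(a), OP(%), ID(n)


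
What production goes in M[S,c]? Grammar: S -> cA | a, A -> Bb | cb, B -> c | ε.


For [S, c]: 'c' ∈ FIRST(cA)
Entry: S -> cA


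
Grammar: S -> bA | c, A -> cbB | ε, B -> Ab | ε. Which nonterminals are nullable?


A nonterminal is nullable iff some alternative derives ε (directly, or every symbol in it is nullable)
Nullable: {A, B}


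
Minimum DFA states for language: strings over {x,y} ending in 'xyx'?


Track the longest suffix of input matching a prefix of 'xyx': 4 classes (prefixes of length 0..3)
Minimal DFA: 4 states


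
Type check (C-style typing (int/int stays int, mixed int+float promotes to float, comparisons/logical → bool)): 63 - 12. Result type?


Operand types: int - int
Rule: mixed int/float promotes to float; int/int stays int
Result type: int


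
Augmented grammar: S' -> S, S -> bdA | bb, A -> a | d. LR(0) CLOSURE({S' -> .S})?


Start: S' -> .S
For each item with dot before a nonterminal B, add B -> .γ for every B-production
Closure: [S' -> .S, S -> .bdA, S -> .bb]


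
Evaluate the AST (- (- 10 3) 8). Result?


Evaluate inner: (- 10 3) = 7
Evaluate root: (- 7 8) = -1
Result: -1


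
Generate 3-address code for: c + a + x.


Break into single-operator statements:
t1 = c + a
t2 = t1 + x


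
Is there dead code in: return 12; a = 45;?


statement follows a return and is unreachable
Dead: 'a = 45'


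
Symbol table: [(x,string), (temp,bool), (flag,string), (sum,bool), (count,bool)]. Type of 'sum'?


Lookup 'sum' → type bool


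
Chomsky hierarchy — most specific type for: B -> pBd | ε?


Single nonterminal LHS, but p^n d^n is not regular
Classification: Type 2 (Context-Free)


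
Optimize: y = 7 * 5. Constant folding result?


7 * 5 = 35 at compile time
Optimized: y = 35


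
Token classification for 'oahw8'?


Pattern: letter/underscore followed by alphanumerics, not a keyword
Type: IDENTIFIER


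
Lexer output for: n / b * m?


Scan left to right, longest-match per lexeme
Tokens: ID(n), OP(/), ID(b), OP(*), ID(m)


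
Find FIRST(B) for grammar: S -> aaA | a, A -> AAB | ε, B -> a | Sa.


Per alternative of B: FIRST(a) = {a}; FIRST(Sa) = {a}
FIRST(B) = {a}


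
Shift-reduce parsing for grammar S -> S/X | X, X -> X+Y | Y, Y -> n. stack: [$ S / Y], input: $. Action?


'Y' (not preceded by X+) is the handle for X -> Y
Action: reduce (X -> Y)


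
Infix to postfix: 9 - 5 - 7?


Left to right (same or higher precedence on left)
Postfix: 9 5 - 7 -


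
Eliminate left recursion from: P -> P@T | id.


Left-recursive alternatives: P@T; non-recursive: id
Introduce P': P -> idP', P' -> @TP' | ε


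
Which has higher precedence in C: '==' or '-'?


'-' is additive (level 9); '==' is equality (level 6)
Higher level binds tighter
'-' has higher precedence than '=='


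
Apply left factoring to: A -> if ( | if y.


Common prefix: 'if'
Factored: A -> if A', A' -> ( | y


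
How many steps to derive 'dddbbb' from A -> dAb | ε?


Derivation: A => dAb => ddAbb => dddAbbb => dddbbb
Steps: 4


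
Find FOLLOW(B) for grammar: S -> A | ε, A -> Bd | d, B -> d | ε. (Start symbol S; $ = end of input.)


$ ∈ FOLLOW(S). For each A -> αBβ: add FIRST(β)\{ε} to FOLLOW(B); if β nullable, add FOLLOW(A).
FOLLOW(B) = {d}


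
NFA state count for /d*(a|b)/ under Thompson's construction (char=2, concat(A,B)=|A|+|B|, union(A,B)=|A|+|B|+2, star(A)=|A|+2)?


Syntax tree has 3 char leaf(s), 1 union(s), 1 star(s)
chars contribute 3×2 = 6; each union adds +2; each star adds +2
Total: 6 + 2 + 2 = 10 states


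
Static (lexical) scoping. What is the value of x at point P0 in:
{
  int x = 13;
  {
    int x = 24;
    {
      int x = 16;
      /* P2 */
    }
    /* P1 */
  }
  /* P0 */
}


x declared in the same block as P0
x = 13


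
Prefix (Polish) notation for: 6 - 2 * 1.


'*' binds tighter: tree is (- 6 (* 2 1))
Prefix: - 6 * 2 1


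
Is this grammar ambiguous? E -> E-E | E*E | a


'a-a*a' has two parse trees (no precedence encoded between - and *)
Ambiguous


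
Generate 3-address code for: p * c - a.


Break into single-operator statements:
t1 = p * c
t2 = t1 - a


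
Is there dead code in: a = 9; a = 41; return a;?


first assignment to a is overwritten before any read
Dead: 'a = 9'


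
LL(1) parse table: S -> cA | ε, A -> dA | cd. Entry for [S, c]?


For [S, c]: 'c' ∈ FIRST(cA)
Entry: S -> cA


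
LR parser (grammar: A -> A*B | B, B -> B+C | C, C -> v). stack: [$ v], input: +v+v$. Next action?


'v' on top is the handle for C -> v
Action: reduce (C -> v)


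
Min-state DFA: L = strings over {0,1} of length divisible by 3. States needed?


Track length mod 3: states 0..2, accept at 0
Minimal DFA: 3 states


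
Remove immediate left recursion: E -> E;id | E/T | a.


Left-recursive alternatives: E;id, E/T; non-recursive: a
Introduce E': E -> aE', E' -> ;idE' | /TE' | ε


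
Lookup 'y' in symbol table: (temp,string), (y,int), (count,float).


Lookup 'y' → type int


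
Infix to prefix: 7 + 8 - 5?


left-to-right (same/higher precedence on left): tree is (- (+ 7 8) 5)
Prefix: - + 7 8 5


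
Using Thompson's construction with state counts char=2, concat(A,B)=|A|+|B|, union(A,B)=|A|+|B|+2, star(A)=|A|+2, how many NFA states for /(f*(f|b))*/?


Syntax tree has 3 char leaf(s), 1 union(s), 2 star(s)
chars contribute 3×2 = 6; each union adds +2; each star adds +2
Total: 6 + 2 + 4 = 12 states


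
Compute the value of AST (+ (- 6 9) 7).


Evaluate inner: (- 6 9) = -3
Evaluate root: (+ -3 7) = 4
Result: 4


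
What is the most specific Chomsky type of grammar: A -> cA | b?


Right-linear: every RHS is a terminal or a terminal followed by one nonterminal
Classification: Type 3 (Regular)


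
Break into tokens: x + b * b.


Scan left to right, longest-match per lexeme
Tokens: ID(x), OP(+), ID(b), OP(*), ID(b)


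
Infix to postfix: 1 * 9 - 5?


Left to right (same or higher precedence on left)
Postfix: 1 9 * 5 -


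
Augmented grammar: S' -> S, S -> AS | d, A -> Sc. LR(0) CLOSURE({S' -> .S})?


Start: S' -> .S
For each item with dot before a nonterminal B, add B -> .γ for every B-production
Closure: [S' -> .S, S -> .AS, S -> .d, A -> .Sc]


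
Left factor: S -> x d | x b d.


Common prefix: 'x'
Factored: S -> x S', S' -> d | b d


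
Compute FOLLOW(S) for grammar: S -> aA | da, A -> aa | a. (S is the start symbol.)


$ ∈ FOLLOW(S). For each A -> αBβ: add FIRST(β)\{ε} to FOLLOW(B); if β nullable, add FOLLOW(A).
FOLLOW(S) = {$}


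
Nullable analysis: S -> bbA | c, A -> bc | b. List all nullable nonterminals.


A nonterminal is nullable iff some alternative derives ε (directly, or every symbol in it is nullable)
Nullable: {}


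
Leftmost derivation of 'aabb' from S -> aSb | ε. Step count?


Derivation: S => aSb => aaSbb => aabb
Steps: 3


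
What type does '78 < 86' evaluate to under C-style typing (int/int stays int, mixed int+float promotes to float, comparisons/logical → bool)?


Operand types: int < int
Rule: comparison yields bool
Result type: bool


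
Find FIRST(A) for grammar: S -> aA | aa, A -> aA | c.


Per alternative of A: FIRST(aA) = {a}; FIRST(c) = {c}
FIRST(A) = {a, c}


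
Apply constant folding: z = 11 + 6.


11 + 6 = 17 at compile time
Optimized: z = 17


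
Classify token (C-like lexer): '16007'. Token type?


Pattern: digits only
Type: INTEGER_LITERAL


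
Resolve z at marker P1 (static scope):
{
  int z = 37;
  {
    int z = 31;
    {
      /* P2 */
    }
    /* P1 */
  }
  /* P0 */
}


z declared in the same block as P1
z = 31


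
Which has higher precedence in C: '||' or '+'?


'+' is additive (level 9); '||' is logical OR (level 1)
Higher level binds tighter
'+' has higher precedence than '||'


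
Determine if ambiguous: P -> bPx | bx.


balanced b^n…x^n: each string has a unique parse
Unambiguous


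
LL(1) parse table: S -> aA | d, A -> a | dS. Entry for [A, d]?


For [A, d]: 'd' ∈ FIRST(dS)
Entry: A -> dS


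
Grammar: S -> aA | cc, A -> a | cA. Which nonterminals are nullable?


A nonterminal is nullable iff some alternative derives ε (directly, or every symbol in it is nullable)
Nullable: {}


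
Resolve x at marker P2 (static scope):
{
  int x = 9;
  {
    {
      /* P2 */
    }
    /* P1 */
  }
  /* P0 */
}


P2's block does not declare x; resolves to the enclosing declaration at depth 0
x = 9


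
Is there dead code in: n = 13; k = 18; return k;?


n is assigned but never read
Dead: 'n = 13'


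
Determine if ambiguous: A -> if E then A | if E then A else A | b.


dangling else: 'if E then if E then b else b' parses two ways
Ambiguous


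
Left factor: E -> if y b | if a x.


Common prefix: 'if'
Factored: E -> if E', E' -> y b | a x


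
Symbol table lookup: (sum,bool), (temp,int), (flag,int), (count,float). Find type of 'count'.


Lookup 'count' → type float


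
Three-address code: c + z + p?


Break into single-operator statements:
t1 = c + z
t2 = t1 + p


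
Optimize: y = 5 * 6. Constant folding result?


5 * 6 = 30 at compile time
Optimized: y = 30


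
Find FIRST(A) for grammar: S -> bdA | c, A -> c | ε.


Per alternative of A: FIRST(c) = {c}; FIRST(ε) = {ε}
FIRST(A) = {c, ε}


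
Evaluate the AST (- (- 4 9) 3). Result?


Evaluate inner: (- 4 9) = -5
Evaluate root: (- -5 3) = -8
Result: -8


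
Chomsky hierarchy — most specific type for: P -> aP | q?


Right-linear: every RHS is a terminal or a terminal followed by one nonterminal
Classification: Type 3 (Regular)


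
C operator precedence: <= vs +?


'+' is additive (level 9); '<=' is relational (level 7)
Higher level binds tighter
'+' has higher precedence than '<='


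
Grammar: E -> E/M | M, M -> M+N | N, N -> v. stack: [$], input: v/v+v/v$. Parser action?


no handle on stack; shift 'v'
Action: shift


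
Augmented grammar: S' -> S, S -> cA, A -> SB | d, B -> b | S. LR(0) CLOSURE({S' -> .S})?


Start: S' -> .S
For each item with dot before a nonterminal B, add B -> .γ for every B-production
Closure: [S' -> .S, S -> .cA]


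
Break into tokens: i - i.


Scan left to right, longest-match per lexeme
Tokens: ID(i), OP(-), ID(i)


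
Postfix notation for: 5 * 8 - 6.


Left to right (same or higher precedence on left)
Postfix: 5 8 * 6 -


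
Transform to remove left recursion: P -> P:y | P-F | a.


Left-recursive alternatives: P:y, P-F; non-recursive: a
Introduce P': P -> aP', P' -> :yP' | -FP' | ε


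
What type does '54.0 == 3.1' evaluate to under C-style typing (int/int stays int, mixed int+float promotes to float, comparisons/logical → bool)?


Operand types: float == float
Rule: comparison yields bool
Result type: bool


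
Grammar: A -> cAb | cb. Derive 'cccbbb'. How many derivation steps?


Derivation: A => cAb => ccAbb => cccbbb
Steps: 3


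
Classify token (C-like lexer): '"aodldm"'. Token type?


Pattern: double-quoted sequence
Type: STRING_LITERAL


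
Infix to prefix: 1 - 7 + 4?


left-to-right (same/higher precedence on left): tree is (+ (- 1 7) 4)
Prefix: + - 1 7 4


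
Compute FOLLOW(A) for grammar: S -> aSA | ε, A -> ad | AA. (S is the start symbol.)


$ ∈ FOLLOW(S). For each A -> αBβ: add FIRST(β)\{ε} to FOLLOW(B); if β nullable, add FOLLOW(A).
FOLLOW(A) = {$, a}


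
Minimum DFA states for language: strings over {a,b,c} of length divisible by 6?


Track length mod 6: states 0..5, accept at 0
Minimal DFA: 6 states


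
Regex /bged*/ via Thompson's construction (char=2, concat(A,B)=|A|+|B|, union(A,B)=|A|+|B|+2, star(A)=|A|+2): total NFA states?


Syntax tree has 4 char leaf(s), 0 union(s), 1 star(s)
chars contribute 4×2 = 8; each union adds +2; each star adds +2
Total: 8 + 0 + 2 = 10 states


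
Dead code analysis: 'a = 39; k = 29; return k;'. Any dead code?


a is assigned but never read
Dead: 'a = 39'


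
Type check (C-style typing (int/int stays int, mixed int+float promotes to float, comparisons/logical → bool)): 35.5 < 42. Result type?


Operand types: float < int
Rule: comparison yields bool
Result type: bool


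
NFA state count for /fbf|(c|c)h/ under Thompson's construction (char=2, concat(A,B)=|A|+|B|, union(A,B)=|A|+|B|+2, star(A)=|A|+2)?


Syntax tree has 6 char leaf(s), 2 union(s), 0 star(s)
chars contribute 6×2 = 12; each union adds +2; each star adds +2
Total: 12 + 4 + 0 = 16 states


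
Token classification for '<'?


Pattern: operator symbol
Type: OPERATOR


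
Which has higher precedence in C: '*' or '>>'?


'*' is multiplicative (level 10); '>>' is shift (level 8)
Higher level binds tighter
'*' has higher precedence than '>>'


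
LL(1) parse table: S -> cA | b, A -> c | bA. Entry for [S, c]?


For [S, c]: 'c' ∈ FIRST(cA)
Entry: S -> cA


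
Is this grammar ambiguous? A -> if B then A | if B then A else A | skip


dangling else: 'if B then if B then skip else skip' parses two ways
Ambiguous


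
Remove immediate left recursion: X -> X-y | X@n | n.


Left-recursive alternatives: X-y, X@n; non-recursive: n
Introduce X': X -> nX', X' -> -yX' | @nX' | ε


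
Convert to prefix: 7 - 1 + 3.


left-to-right (same/higher precedence on left): tree is (+ (- 7 1) 3)
Prefix: + - 7 1 3


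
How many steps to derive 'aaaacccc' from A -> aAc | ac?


Derivation: A => aAc => aaAcc => aaaAccc => aaaacccc
Steps: 4


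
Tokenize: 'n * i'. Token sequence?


Scan left to right, longest-match per lexeme
Tokens: ID(n), OP(*), ID(i)


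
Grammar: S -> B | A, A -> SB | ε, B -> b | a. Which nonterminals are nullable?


A nonterminal is nullable iff some alternative derives ε (directly, or every symbol in it is nullable)
Nullable: {A, S}


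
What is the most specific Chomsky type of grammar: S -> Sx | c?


Left-linear: every RHS is a terminal or one nonterminal followed by a terminal
Classification: Type 3 (Regular)


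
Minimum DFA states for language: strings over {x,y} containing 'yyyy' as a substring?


KMP-style automaton: 4 progress states + 1 absorbing accept = 5
Minimal DFA: 5 states


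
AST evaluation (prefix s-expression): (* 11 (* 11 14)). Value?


Evaluate inner: (* 11 14) = 154
Evaluate root: (* 11 154) = 1694
Result: 1694


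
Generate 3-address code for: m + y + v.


Break into single-operator statements:
t1 = m + y
t2 = t1 + v


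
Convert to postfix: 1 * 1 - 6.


Left to right (same or higher precedence on left)
Postfix: 1 1 * 6 -


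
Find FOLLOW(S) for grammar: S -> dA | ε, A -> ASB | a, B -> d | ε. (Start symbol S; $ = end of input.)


$ ∈ FOLLOW(S). For each A -> αBβ: add FIRST(β)\{ε} to FOLLOW(B); if β nullable, add FOLLOW(A).
FOLLOW(S) = {$, d}


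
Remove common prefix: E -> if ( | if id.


Common prefix: 'if'
Factored: E -> if E', E' -> ( | id


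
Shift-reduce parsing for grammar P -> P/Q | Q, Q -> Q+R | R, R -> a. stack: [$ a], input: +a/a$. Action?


'a' on top is the handle for R -> a
Action: reduce (R -> a)


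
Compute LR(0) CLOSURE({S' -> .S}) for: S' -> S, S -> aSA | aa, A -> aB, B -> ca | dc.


Start: S' -> .S
For each item with dot before a nonterminal B, add B -> .γ for every B-production
Closure: [S' -> .S, S -> .aSA, S -> .aa]


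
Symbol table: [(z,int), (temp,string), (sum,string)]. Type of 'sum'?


Lookup 'sum' → type string


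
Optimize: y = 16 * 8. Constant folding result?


16 * 8 = 128 at compile time
Optimized: y = 128


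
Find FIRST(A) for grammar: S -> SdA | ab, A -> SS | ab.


Per alternative of A: FIRST(SS) = {a}; FIRST(ab) = {a}
FIRST(A) = {a}


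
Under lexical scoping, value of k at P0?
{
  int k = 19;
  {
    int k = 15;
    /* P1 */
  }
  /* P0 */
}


k declared in the same block as P0
k = 19


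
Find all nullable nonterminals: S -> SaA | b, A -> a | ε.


A nonterminal is nullable iff some alternative derives ε (directly, or every symbol in it is nullable)
Nullable: {A}


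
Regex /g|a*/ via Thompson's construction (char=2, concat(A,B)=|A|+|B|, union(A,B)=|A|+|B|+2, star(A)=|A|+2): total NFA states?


Syntax tree has 2 char leaf(s), 1 union(s), 1 star(s)
chars contribute 2×2 = 4; each union adds +2; each star adds +2
Total: 4 + 2 + 2 = 8 states


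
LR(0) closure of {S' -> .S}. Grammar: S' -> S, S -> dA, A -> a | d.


Start: S' -> .S
For each item with dot before a nonterminal B, add B -> .γ for every B-production
Closure: [S' -> .S, S -> .dA]


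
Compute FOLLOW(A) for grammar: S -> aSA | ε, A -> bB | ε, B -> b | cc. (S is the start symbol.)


$ ∈ FOLLOW(S). For each A -> αBβ: add FIRST(β)\{ε} to FOLLOW(B); if β nullable, add FOLLOW(A).
FOLLOW(A) = {$, b}


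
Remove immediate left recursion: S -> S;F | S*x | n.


Left-recursive alternatives: S;F, S*x; non-recursive: n
Introduce S': S -> nS', S' -> ;FS' | *xS' | ε


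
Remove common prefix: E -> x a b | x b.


Common prefix: 'x'
Factored: E -> x E', E' -> a b | b


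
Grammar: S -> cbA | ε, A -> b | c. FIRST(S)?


Per alternative of S: FIRST(cbA) = {c}; FIRST(ε) = {ε}
FIRST(S) = {c, ε}


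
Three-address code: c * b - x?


Break into single-operator statements:
t1 = c * b
t2 = t1 - x


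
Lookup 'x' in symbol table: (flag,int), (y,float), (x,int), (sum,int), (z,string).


Lookup 'x' → type int


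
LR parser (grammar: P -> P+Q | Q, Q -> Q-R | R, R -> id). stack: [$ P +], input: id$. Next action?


no handle ('P+' is not any RHS); shift 'id'
Action: shift


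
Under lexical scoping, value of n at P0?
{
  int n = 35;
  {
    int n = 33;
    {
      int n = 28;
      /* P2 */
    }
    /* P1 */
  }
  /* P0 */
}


n declared in the same block as P0
n = 35


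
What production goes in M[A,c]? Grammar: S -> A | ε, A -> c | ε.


For [A, c]: 'c' ∈ FIRST(c)
Entry: A -> c


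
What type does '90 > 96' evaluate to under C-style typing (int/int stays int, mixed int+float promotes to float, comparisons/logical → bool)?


Operand types: int > int
Rule: comparison yields bool
Result type: bool


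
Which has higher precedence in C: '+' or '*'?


'*' is multiplicative (level 10); '+' is additive (level 9)
Higher level binds tighter
'*' has higher precedence than '+'


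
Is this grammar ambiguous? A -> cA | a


right-linear, alternatives start with distinct terminals 'c' vs 'a': unique leftmost derivation
Unambiguous


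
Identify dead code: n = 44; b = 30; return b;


n is assigned but never read
Dead: 'n = 44'


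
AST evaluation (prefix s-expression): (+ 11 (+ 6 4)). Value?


Evaluate inner: (+ 6 4) = 10
Evaluate root: (+ 11 10) = 21
Result: 21


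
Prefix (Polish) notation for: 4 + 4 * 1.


'*' binds tighter: tree is (+ 4 (* 4 1))
Prefix: + 4 * 4 1


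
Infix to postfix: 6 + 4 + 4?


Left to right (same or higher precedence on left)
Postfix: 6 4 + 4 +


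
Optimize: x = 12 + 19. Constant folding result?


12 + 19 = 31 at compile time
Optimized: x = 31


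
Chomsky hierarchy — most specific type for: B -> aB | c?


Right-linear: every RHS is a terminal or a terminal followed by one nonterminal
Classification: Type 3 (Regular)


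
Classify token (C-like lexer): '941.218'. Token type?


Pattern: digits with a decimal point
Type: FLOAT_LITERAL


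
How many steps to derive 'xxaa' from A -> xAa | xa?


Derivation: A => xAa => xxaa
Steps: 2


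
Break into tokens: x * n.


Scan left to right, longest-match per lexeme
Tokens: ID(x), OP(*), ID(n)


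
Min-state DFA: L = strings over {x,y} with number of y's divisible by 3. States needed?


Track (count of y) mod 3: states 0..2, accept at 0
Minimal DFA: 3 states


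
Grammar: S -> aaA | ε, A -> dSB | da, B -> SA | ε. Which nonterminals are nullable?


A nonterminal is nullable iff some alternative derives ε (directly, or every symbol in it is nullable)
Nullable: {B, S}


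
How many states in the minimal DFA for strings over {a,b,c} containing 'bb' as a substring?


KMP-style automaton: 2 progress states + 1 absorbing accept = 3
Minimal DFA: 3 states


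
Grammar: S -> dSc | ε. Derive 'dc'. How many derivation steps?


Derivation: S => dSc => dc
Steps: 2


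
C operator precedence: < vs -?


'-' is additive (level 9); '<' is relational (level 7)
Higher level binds tighter
'-' has higher precedence than '<'


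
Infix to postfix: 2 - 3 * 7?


* has higher precedence, evaluate 3*7 first
Postfix: 2 3 7 * -


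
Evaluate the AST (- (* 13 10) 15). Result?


Evaluate inner: (* 13 10) = 130
Evaluate root: (- 130 15) = 115
Result: 115


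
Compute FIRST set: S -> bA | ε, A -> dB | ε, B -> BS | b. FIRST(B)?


Per alternative of B: FIRST(BS) = {b}; FIRST(b) = {b}
FIRST(B) = {b}


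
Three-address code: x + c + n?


Break into single-operator statements:
t1 = x + c
t2 = t1 + n


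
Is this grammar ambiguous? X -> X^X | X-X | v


'v^v-v' has two parse trees (no precedence encoded between ^ and -)
Ambiguous


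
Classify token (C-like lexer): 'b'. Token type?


Pattern: letter/underscore followed by alphanumerics, not a keyword
Type: IDENTIFIER


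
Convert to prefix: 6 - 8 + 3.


left-to-right (same/higher precedence on left): tree is (+ (- 6 8) 3)
Prefix: + - 6 8 3


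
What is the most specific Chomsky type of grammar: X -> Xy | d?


Left-linear: every RHS is a terminal or one nonterminal followed by a terminal
Classification: Type 3 (Regular)


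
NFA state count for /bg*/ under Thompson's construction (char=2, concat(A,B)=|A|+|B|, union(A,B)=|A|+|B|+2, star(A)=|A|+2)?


Syntax tree has 2 char leaf(s), 0 union(s), 1 star(s)
chars contribute 2×2 = 4; each union adds +2; each star adds +2
Total: 4 + 0 + 2 = 6 states


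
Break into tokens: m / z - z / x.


Scan left to right, longest-match per lexeme
Tokens: ID(m), OP(/), ID(z), OP(-), ID(z), OP(/), ID(x)


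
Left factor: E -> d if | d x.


Common prefix: 'd'
Factored: E -> d E', E' -> if | x


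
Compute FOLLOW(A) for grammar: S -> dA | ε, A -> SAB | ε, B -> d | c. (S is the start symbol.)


$ ∈ FOLLOW(S). For each A -> αBβ: add FIRST(β)\{ε} to FOLLOW(B); if β nullable, add FOLLOW(A).
FOLLOW(A) = {$, c, d}


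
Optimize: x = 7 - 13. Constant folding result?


7 - 13 = -6 at compile time
Optimized: x = -6


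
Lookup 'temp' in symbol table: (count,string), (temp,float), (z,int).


Lookup 'temp' → type float


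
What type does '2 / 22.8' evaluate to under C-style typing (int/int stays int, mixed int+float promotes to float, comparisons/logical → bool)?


Operand types: int / float
Rule: mixed int/float promotes to float; int/int stays int
Result type: float


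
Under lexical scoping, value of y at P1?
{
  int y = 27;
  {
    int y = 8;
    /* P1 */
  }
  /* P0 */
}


y declared in the same block as P1
y = 8


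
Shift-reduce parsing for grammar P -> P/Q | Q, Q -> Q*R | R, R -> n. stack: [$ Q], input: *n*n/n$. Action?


shift '*' to continue Q -> Q*R
Action: shift


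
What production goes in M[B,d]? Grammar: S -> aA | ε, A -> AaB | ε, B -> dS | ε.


For [B, d]: 'd' ∈ FIRST(dS)
Entry: B -> dS


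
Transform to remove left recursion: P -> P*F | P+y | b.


Left-recursive alternatives: P*F, P+y; non-recursive: b
Introduce P': P -> bP', P' -> *FP' | +yP' | ε


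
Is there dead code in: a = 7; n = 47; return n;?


a is assigned but never read
Dead: 'a = 7'


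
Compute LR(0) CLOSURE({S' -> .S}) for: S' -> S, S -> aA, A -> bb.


Start: S' -> .S
For each item with dot before a nonterminal B, add B -> .γ for every B-production
Closure: [S' -> .S, S -> .aA]


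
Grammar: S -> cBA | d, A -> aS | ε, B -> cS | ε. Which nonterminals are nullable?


A nonterminal is nullable iff some alternative derives ε (directly, or every symbol in it is nullable)
Nullable: {A, B}


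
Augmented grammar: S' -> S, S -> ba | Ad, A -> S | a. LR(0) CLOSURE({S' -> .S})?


Start: S' -> .S
For each item with dot before a nonterminal B, add B -> .γ for every B-production
Closure: [S' -> .S, S -> .ba, S -> .Ad, A -> .S, A -> .a]


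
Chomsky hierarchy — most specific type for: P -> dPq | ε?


Single nonterminal LHS, but d^n q^n is not regular
Classification: Type 2 (Context-Free)


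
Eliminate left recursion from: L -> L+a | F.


Left-recursive alternatives: L+a; non-recursive: F
Introduce L': L -> FL', L' -> +aL' | ε


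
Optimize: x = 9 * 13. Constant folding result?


9 * 13 = 117 at compile time
Optimized: x = 117


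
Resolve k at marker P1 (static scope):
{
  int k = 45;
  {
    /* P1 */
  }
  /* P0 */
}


P1's block does not declare k; resolves to the enclosing declaration at depth 0
k = 45


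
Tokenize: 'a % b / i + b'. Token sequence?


Scan left to right, longest-match per lexeme
Tokens: ID(a), OP(%), ID(b), OP(/), ID(i), OP(+), ID(b)


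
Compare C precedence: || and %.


'%' is multiplicative (level 10); '||' is logical OR (level 1)
Higher level binds tighter
'%' has higher precedence than '||'


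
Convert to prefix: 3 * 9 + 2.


left-to-right (same/higher precedence on left): tree is (+ (* 3 9) 2)
Prefix: + * 3 9 2


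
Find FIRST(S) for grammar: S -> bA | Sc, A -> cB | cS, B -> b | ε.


Per alternative of S: FIRST(bA) = {b}; FIRST(Sc) = {b}
FIRST(S) = {b}


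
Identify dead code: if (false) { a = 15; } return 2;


condition is constant false, so the whole block is unreachable
Dead: 'if (false) { a = 15; }'


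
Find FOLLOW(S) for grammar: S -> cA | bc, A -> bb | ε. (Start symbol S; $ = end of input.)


$ ∈ FOLLOW(S). For each A -> αBβ: add FIRST(β)\{ε} to FOLLOW(B); if β nullable, add FOLLOW(A).
FOLLOW(S) = {$}


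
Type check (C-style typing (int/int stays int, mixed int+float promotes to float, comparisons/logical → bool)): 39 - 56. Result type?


Operand types: int - int
Rule: mixed int/float promotes to float; int/int stays int
Result type: int


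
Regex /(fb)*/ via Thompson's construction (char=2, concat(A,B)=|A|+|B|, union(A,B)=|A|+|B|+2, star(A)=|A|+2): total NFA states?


Syntax tree has 2 char leaf(s), 0 union(s), 1 star(s)
chars contribute 2×2 = 4; each union adds +2; each star adds +2
Total: 4 + 0 + 2 = 6 states


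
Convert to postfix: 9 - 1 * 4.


* has higher precedence, evaluate 1*4 first
Postfix: 9 1 4 * -


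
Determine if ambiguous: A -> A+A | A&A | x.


'x+x&x' has two parse trees (no precedence encoded between + and &)
Ambiguous


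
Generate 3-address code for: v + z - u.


Break into single-operator statements:
t1 = v + z
t2 = t1 - u


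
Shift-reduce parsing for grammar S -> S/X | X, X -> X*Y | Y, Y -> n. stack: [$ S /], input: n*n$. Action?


no handle ('S/' is not any RHS); shift 'n'
Action: shift


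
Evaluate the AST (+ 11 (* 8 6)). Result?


Evaluate inner: (* 8 6) = 48
Evaluate root: (+ 11 48) = 59
Result: 59


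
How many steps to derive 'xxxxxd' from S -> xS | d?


Derivation: S => xS => xxS => xxxS => xxxxS => xxxxxS => xxxxxd
Steps: 6


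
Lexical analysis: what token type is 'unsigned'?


Pattern: reserved word
Type: KEYWORD


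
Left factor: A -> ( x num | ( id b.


Common prefix: '('
Factored: A -> ( A', A' -> x num | id b


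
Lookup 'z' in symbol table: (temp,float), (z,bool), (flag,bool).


Lookup 'z' → type bool


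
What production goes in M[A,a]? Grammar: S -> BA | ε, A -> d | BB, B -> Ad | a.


For [A, a]: 'a' ∈ FIRST(BB)
Entry: A -> BB


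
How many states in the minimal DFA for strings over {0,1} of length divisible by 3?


Track length mod 3: states 0..2, accept at 0
Minimal DFA: 3 states


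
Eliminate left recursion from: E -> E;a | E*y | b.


Left-recursive alternatives: E;a, E*y; non-recursive: b
Introduce E': E -> bE', E' -> ;aE' | *yE' | ε


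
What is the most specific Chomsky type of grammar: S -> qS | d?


Right-linear: every RHS is a terminal or a terminal followed by one nonterminal
Classification: Type 3 (Regular)


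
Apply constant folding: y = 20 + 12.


20 + 12 = 32 at compile time
Optimized: y = 32


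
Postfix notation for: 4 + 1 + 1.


Left to right (same or higher precedence on left)
Postfix: 4 1 + 1 +


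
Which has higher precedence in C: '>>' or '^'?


'>>' is shift (level 8); '^' is bitwise XOR (level 4)
Higher level binds tighter
'>>' has higher precedence than '^'


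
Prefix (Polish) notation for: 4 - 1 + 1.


left-to-right (same/higher precedence on left): tree is (+ (- 4 1) 1)
Prefix: + - 4 1 1


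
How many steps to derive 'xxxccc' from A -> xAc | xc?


Derivation: A => xAc => xxAcc => xxxccc
Steps: 3
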